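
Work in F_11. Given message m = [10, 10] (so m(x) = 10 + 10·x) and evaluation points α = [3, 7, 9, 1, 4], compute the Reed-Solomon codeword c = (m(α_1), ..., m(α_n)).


c = [7, 3, 1, 9, 6]

Message polynomial: m(x) = 10 + 10·x (mod 11).
For each evaluation point α_i, compute m(α_i) mod 11:
  α_1 = 3: Horner steps 10 → 7, so m(3) = 7.
  α_2 = 7: Horner steps 10 → 3, so m(7) = 3.
  α_3 = 9: Horner steps 10 → 1, so m(9) = 1.
  α_4 = 1: Horner steps 10 → 9, so m(1) = 9.
  α_5 = 4: Horner steps 10 → 6, so m(4) = 6.
Codeword c = [7, 3, 1, 9, 6] ∈ F_11^5.


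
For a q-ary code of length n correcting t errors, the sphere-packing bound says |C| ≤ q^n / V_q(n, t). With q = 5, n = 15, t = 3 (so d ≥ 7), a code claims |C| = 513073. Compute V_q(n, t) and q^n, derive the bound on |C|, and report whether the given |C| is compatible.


V_q(n, t) = 30861, q^n = 30517578125, Hamming bound = 988871, |C| = 513073 ≤ bound (satisfied).

Step 1: Compute V_q(n, t) = Σ_{j=0}^3 C(n, j) (q−1)^j.
  j = 0: C(15,0)·(4)^0 = 1·1 = 1.
  j = 1: C(15,1)·(4)^1 = 15·4 = 60.
  j = 2: C(15,2)·(4)^2 = 105·16 = 1680.
  j = 3: C(15,3)·(4)^3 = 455·64 = 29120.
  V_q(n, t) = 1 + 60 + 1680 + 29120 = 30861.
Step 2: q^n = 5^15 = 30517578125.
Step 3: Hamming bound ⌊q^n / V_q(n,t)⌋ = ⌊30517578125/30861⌋ = 988871.
Step 4: Compare |C| = 513073 to 988871: satisfied.
The claimed |C| lies below the Hamming bound.


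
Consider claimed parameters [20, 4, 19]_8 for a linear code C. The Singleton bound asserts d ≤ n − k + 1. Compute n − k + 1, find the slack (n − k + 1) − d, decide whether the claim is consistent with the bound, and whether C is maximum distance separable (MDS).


Singleton RHS = n − k + 1 = 17, slack = -2, bound violated (no such code; not MDS).

Singleton bound: d ≤ n − k + 1.
Here n = 20, k = 4, so n − k + 1 = 17.
Given d = 19, check d ≤ 17: NO.
Slack = (n − k + 1) − d = -2.
The slack is negative: d = 19 exceeds n − k + 1 = 17 by 2, so the Singleton bound is violated and no linear [20, 4, 19]_8 code can exist. In particular it is not MDS (MDS requires d = n − k + 1 exactly).
Description: the claimed parameters are [20, 4, 19]_8; such a code would be impossible (violates the Singleton bound).


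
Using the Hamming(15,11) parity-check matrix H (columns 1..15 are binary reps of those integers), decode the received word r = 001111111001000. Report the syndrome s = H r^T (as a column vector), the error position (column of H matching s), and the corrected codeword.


s = (1, 1, 1, 0)^T, error position = 14, corrected codeword c = 001111111001010

Compute s = H r^T mod 2 one row at a time:
  s_1 = 1 + 1 + 0 + 0 + 1 + 0 + 0 + 0 = 3 ≡ 1 (mod 2).
  s_2 = 1 + 1 + 1 + 1 + 1 + 0 + 0 + 0 = 5 ≡ 1 (mod 2).
  s_3 = 0 + 1 + 1 + 1 + 0 + 0 + 0 + 0 = 3 ≡ 1 (mod 2).
  s_4 = 0 + 1 + 1 + 1 + 1 + 0 + 0 + 0 = 4 ≡ 0 (mod 2).
s = (1, 1, 1, 0)^T — this equals column 14 of H (binary 1110), so error is at position 14.
Correct: flip bit 14 of r = 001111111001000 to get c = 001111111001010.


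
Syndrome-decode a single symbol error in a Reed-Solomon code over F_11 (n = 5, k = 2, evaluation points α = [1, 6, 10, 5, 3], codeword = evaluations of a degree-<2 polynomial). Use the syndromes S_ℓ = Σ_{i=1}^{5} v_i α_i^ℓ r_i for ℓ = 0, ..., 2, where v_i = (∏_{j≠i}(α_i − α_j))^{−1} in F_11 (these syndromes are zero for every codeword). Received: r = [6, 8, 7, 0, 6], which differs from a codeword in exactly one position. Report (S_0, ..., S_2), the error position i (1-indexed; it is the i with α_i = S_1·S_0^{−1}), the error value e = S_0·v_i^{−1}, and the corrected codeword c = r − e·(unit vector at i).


S = (2, 2, 2), error at position 1, error magnitude e = 5, c = [1, 8, 7, 0, 6].

Step 1: column multipliers v_i = (∏_{j≠i}(α_i − α_j))^{−1} mod 11.
  i = 1 (α = 1): (1−6)(1−10)(1−5)(1−3) = (−5)·(−9)·(−4)·(−2) = 360 ≡ 8, so v_1 = 8^{−1} = 7 (mod 11).
  i = 2 (α = 6): (6−1)(6−10)(6−5)(6−3) = 5·(−4)·1·3 = −60 ≡ 6, so v_2 = 6^{−1} = 2 (mod 11).
  i = 3 (α = 10): (10−1)(10−6)(10−5)(10−3) = 9·4·5·7 = 1260 ≡ 6, so v_3 = 6^{−1} = 2 (mod 11).
  i = 4 (α = 5): (5−1)(5−6)(5−10)(5−3) = 4·(−1)·(−5)·2 = 40 ≡ 7, so v_4 = 7^{−1} = 8 (mod 11).
  i = 5 (α = 3): (3−1)(3−6)(3−10)(3−5) = 2·(−3)·(−7)·(−2) = −84 ≡ 4, so v_5 = 4^{−1} = 3 (mod 11).
  v = [7, 2, 2, 8, 3].
Step 2: syndromes of r = [6, 8, 7, 0, 6] (all sums mod 11).
  S_0 = Σ v_i r_i = 7·6 + 2·8 + 2·7 + 8·0 + 3·6 = 90 ≡ 2.
  S_1 = Σ v_i α_i r_i = 7·1·6 + 2·6·8 + 2·10·7 + 8·5·0 + 3·3·6 = 332 ≡ 2.
  α_i^2 mod 11 = [1, 3, 1, 3, 9].
  S_2 = Σ v_i α_i^2 r_i = 7·1·6 + 2·3·8 + 2·1·7 + 8·3·0 + 3·9·6 = 266 ≡ 2.
  S = (2, 2, 2) ≠ 0, so r is not a codeword (an error is present).
Step 3: locate the error. For a single error e at position i, S_ℓ = v_i·e·α_i^ℓ, so α_err = S_1/S_0.
  S_0^{−1} = 2^{−1} = 6 (mod 11), so α_err = 2·6 = 12 ≡ 1 = α_1. Error position i = 1.
  Consistency check: S_2/S_1 = 2·6 = 12 ≡ 1 = α_err ✓ (single-error assumption holds).
Step 4: error magnitude e = S_0/v_1 = S_0·∏_{j≠1}(α_1 − α_j) = 2·8 = 16 ≡ 5 (mod 11).
Step 5: correct position 1: c_1 = r_1 − e = 6 − 5 ≡ 1 (mod 11). Hence c = [1, 8, 7, 0, 6].
  Check: interpolating c through the α_i gives m(x) = 4 + 8·x (degree < 2) with m(α_i) = c_i for every i, so c is indeed a codeword.


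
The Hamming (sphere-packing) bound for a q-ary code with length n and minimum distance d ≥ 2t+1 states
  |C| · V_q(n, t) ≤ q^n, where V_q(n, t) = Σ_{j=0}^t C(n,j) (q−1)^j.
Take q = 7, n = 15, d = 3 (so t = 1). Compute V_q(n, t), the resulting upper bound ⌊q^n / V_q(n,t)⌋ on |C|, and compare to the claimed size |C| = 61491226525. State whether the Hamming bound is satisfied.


V_q(n, t) = 91, q^n = 4747561509943, Hamming bound = 52171005603, |C| = 61491226525 > bound (violated).

Step 1: Compute V_q(n, t) = Σ_{j=0}^1 C(n, j) (q−1)^j.
  j = 0: C(15,0)·(6)^0 = 1·1 = 1.
  j = 1: C(15,1)·(6)^1 = 15·6 = 90.
  V_q(n, t) = 1 + 90 = 91.
Step 2: q^n = 7^15 = 4747561509943.
Step 3: Hamming bound ⌊q^n / V_q(n,t)⌋ = ⌊4747561509943/91⌋ = 52171005603.
Step 4: Compare |C| = 61491226525 to 52171005603: violated.
The claimed |C| lies above the Hamming bound, so no 7-ary code of length 15 with d ≥ 3 can have 61491226525 codewords.


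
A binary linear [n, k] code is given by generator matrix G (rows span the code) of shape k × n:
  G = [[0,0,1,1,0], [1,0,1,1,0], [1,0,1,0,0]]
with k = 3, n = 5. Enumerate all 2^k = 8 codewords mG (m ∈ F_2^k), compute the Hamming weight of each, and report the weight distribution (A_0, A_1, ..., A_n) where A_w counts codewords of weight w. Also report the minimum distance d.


Weight distribution: A_0 = 1, A_1 = 3, A_2 = 3, A_3 = 1. Minimum distance d = 1.

Enumerate all 2^3 = 8 messages m ∈ F_2^3.
For each, compute codeword c = mG in F_2^5, then tally its weight.
  m = 000 → c = 00000, weight = 0.
  m = 100 → c = 00110, weight = 2.
  m = 010 → c = 10110, weight = 3.
  m = 110 → c = 10000, weight = 1.
  m = 001 → c = 10100, weight = 2.
  m = 101 → c = 10010, weight = 2.
  m = 011 → c = 00010, weight = 1.
  m = 111 → c = 00100, weight = 1.
Tally weights:
  weight 0: 1 codewords.
  weight 1: 3 codewords.
  weight 2: 3 codewords.
  weight 3: 1 codewords.
Minimum distance d = smallest w > 0 with A_w > 0 = 1.
Sanity: Σ A_w = 8 = 2^3 = 8 ✓.


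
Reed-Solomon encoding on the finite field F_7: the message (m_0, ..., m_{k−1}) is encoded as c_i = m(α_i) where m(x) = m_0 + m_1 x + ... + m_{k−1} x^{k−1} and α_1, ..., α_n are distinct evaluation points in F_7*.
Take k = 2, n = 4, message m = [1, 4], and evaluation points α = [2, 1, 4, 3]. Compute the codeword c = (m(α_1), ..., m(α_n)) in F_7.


c = [2, 5, 3, 6]

Message polynomial: m(x) = 1 + 4·x (mod 7).
For each evaluation point α_i, compute m(α_i) mod 7:
  α_1 = 2: Horner steps 4 → 2, so m(2) = 2.
  α_2 = 1: Horner steps 4 → 5, so m(1) = 5.
  α_3 = 4: Horner steps 4 → 3, so m(4) = 3.
  α_4 = 3: Horner steps 4 → 6, so m(3) = 6.
Codeword c = [2, 5, 3, 6] ∈ F_7^4.


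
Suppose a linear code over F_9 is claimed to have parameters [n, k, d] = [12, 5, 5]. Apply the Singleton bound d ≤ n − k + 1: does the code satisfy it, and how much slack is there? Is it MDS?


Singleton RHS = n − k + 1 = 8, slack = 3, bound satisfied, not MDS.

Singleton bound: d ≤ n − k + 1.
Here n = 12, k = 5, so n − k + 1 = 8.
Given d = 5, check d ≤ 8: YES.
Slack = (n − k + 1) − d = 3.
The code is NOT MDS (slack = 3 > 0).
Description: the claimed parameters are [12, 5, 5]_9; such a code would be non-MDS.


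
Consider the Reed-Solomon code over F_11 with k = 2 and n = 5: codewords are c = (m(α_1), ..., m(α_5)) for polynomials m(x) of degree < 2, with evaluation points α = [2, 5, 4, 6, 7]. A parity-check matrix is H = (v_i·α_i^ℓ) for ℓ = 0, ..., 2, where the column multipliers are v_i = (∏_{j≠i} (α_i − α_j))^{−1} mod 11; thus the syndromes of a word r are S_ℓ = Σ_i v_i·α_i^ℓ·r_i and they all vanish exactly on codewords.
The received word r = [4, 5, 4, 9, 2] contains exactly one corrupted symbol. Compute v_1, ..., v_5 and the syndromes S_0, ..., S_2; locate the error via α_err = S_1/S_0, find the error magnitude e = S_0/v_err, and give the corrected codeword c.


S = (8, 10, 7), error at position 3, error magnitude e = 3, c = [4, 5, 1, 9, 2].

Step 1: column multipliers v_i = (∏_{j≠i}(α_i − α_j))^{−1} mod 11.
  i = 1 (α = 2): (2−5)(2−4)(2−6)(2−7) = (−3)·(−2)·(−4)·(−5) = 120 ≡ 10, so v_1 = 10^{−1} = 10 (mod 11).
  i = 2 (α = 5): (5−2)(5−4)(5−6)(5−7) = 3·1·(−1)·(−2) = 6 ≡ 6, so v_2 = 6^{−1} = 2 (mod 11).
  i = 3 (α = 4): (4−2)(4−5)(4−6)(4−7) = 2·(−1)·(−2)·(−3) = −12 ≡ 10, so v_3 = 10^{−1} = 10 (mod 11).
  i = 4 (α = 6): (6−2)(6−5)(6−4)(6−7) = 4·1·2·(−1) = −8 ≡ 3, so v_4 = 3^{−1} = 4 (mod 11).
  i = 5 (α = 7): (7−2)(7−5)(7−4)(7−6) = 5·2·3·1 = 30 ≡ 8, so v_5 = 8^{−1} = 7 (mod 11).
  v = [10, 2, 10, 4, 7].
Step 2: syndromes of r = [4, 5, 4, 9, 2] (all sums mod 11).
  S_0 = Σ v_i r_i = 10·4 + 2·5 + 10·4 + 4·9 + 7·2 = 140 ≡ 8.
  S_1 = Σ v_i α_i r_i = 10·2·4 + 2·5·5 + 10·4·4 + 4·6·9 + 7·7·2 = 604 ≡ 10.
  α_i^2 mod 11 = [4, 3, 5, 3, 5].
  S_2 = Σ v_i α_i^2 r_i = 10·4·4 + 2·3·5 + 10·5·4 + 4·3·9 + 7·5·2 = 568 ≡ 7.
  S = (8, 10, 7) ≠ 0, so r is not a codeword (an error is present).
Step 3: locate the error. For a single error e at position i, S_ℓ = v_i·e·α_i^ℓ, so α_err = S_1/S_0.
  S_0^{−1} = 8^{−1} = 7 (mod 11), so α_err = 10·7 = 70 ≡ 4 = α_3. Error position i = 3.
  Consistency check: S_2/S_1 = 7·10 = 70 ≡ 4 = α_err ✓ (single-error assumption holds).
Step 4: error magnitude e = S_0/v_3 = S_0·∏_{j≠3}(α_3 − α_j) = 8·10 = 80 ≡ 3 (mod 11).
Step 5: correct position 3: c_3 = r_3 − e = 4 − 3 ≡ 1 (mod 11). Hence c = [4, 5, 1, 9, 2].
  Check: interpolating c through the α_i gives m(x) = 7 + 4·x (degree < 2) with m(α_i) = c_i for every i, so c is indeed a codeword.


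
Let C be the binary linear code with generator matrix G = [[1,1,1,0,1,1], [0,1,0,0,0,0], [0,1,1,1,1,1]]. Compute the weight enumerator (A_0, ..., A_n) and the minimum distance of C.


Weight distribution: A_0 = 1, A_1 = 1, A_2 = 1, A_3 = 1, A_4 = 2, A_5 = 2. Minimum distance d = 1.

Enumerate all 2^3 = 8 messages m ∈ F_2^3.
For each, compute codeword c = mG in F_2^6, then tally its weight.
  m = 000 → c = 000000, weight = 0.
  m = 100 → c = 111011, weight = 5.
  m = 010 → c = 010000, weight = 1.
  m = 110 → c = 101011, weight = 4.
  m = 001 → c = 011111, weight = 5.
  m = 101 → c = 100100, weight = 2.
  m = 011 → c = 001111, weight = 4.
  m = 111 → c = 110100, weight = 3.
Tally weights:
  weight 0: 1 codewords.
  weight 1: 1 codewords.
  weight 2: 1 codewords.
  weight 3: 1 codewords.
  weight 4: 2 codewords.
  weight 5: 2 codewords.
Minimum distance d = smallest w > 0 with A_w > 0 = 1.
Sanity: Σ A_w = 8 = 2^3 = 8 ✓.


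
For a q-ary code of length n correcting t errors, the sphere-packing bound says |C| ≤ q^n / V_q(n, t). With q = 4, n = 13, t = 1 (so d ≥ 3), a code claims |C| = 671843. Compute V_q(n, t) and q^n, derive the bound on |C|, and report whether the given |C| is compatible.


V_q(n, t) = 40, q^n = 67108864, Hamming bound = 1677721, |C| = 671843 ≤ bound (satisfied).

Step 1: Compute V_q(n, t) = Σ_{j=0}^1 C(n, j) (q−1)^j.
  j = 0: C(13,0)·(3)^0 = 1·1 = 1.
  j = 1: C(13,1)·(3)^1 = 13·3 = 39.
  V_q(n, t) = 1 + 39 = 40.
Step 2: q^n = 4^13 = 67108864.
Step 3: Hamming bound ⌊q^n / V_q(n,t)⌋ = ⌊67108864/40⌋ = 1677721.
Step 4: Compare |C| = 671843 to 1677721: satisfied.
The claimed |C| lies below the Hamming bound.


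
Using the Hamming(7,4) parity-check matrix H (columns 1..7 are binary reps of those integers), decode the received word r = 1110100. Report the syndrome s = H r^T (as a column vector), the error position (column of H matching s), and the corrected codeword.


s = (1, 0, 1)^T, error position = 5, corrected codeword c = 1110000

Compute s = H r^T mod 2 one row at a time:
  s_1 = 0 + 1 + 0 + 0 = 1 ≡ 1 (mod 2).
  s_2 = 1 + 1 + 0 + 0 = 2 ≡ 0 (mod 2).
  s_3 = 1 + 1 + 1 + 0 = 3 ≡ 1 (mod 2).
s = (1, 0, 1)^T — this equals column 5 of H (binary 101), so error is at position 5.
Correct: flip bit 5 of r = 1110100 to get c = 1110000.


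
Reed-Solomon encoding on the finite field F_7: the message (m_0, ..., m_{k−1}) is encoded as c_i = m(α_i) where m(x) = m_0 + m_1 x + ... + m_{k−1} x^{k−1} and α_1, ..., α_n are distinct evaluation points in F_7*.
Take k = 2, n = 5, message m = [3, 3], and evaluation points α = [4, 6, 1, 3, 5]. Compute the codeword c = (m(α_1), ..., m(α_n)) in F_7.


c = [1, 0, 6, 5, 4]

Message polynomial: m(x) = 3 + 3·x (mod 7).
For each evaluation point α_i, compute m(α_i) mod 7:
  α_1 = 4: Horner steps 3 → 1, so m(4) = 1.
  α_2 = 6: Horner steps 3 → 0, so m(6) = 0.
  α_3 = 1: Horner steps 3 → 6, so m(1) = 6.
  α_4 = 3: Horner steps 3 → 5, so m(3) = 5.
  α_5 = 5: Horner steps 3 → 4, so m(5) = 4.
Codeword c = [1, 0, 6, 5, 4] ∈ F_7^5.


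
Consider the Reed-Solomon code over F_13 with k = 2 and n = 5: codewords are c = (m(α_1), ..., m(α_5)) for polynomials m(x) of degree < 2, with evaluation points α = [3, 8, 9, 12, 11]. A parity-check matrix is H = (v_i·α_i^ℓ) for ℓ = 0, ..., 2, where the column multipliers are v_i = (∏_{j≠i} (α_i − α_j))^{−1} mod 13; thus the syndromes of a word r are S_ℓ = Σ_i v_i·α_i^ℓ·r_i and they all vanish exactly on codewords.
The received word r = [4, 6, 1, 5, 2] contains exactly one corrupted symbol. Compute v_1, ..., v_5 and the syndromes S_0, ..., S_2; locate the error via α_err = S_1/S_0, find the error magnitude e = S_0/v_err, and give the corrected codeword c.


S = (7, 11, 8), error at position 3, error magnitude e = 5, c = [4, 6, 9, 5, 2].

Step 1: column multipliers v_i = (∏_{j≠i}(α_i − α_j))^{−1} mod 13.
  i = 1 (α = 3): (3−8)(3−9)(3−12)(3−11) = (−5)·(−6)·(−9)·(−8) = 2160 ≡ 2, so v_1 = 2^{−1} = 7 (mod 13).
  i = 2 (α = 8): (8−3)(8−9)(8−12)(8−11) = 5·(−1)·(−4)·(−3) = −60 ≡ 5, so v_2 = 5^{−1} = 8 (mod 13).
  i = 3 (α = 9): (9−3)(9−8)(9−12)(9−11) = 6·1·(−3)·(−2) = 36 ≡ 10, so v_3 = 10^{−1} = 4 (mod 13).
  i = 4 (α = 12): (12−3)(12−8)(12−9)(12−11) = 9·4·3·1 = 108 ≡ 4, so v_4 = 4^{−1} = 10 (mod 13).
  i = 5 (α = 11): (11−3)(11−8)(11−9)(11−12) = 8·3·2·(−1) = −48 ≡ 4, so v_5 = 4^{−1} = 10 (mod 13).
  v = [7, 8, 4, 10, 10].
Step 2: syndromes of r = [4, 6, 1, 5, 2] (all sums mod 13).
  S_0 = Σ v_i r_i = 7·4 + 8·6 + 4·1 + 10·5 + 10·2 = 150 ≡ 7.
  S_1 = Σ v_i α_i r_i = 7·3·4 + 8·8·6 + 4·9·1 + 10·12·5 + 10·11·2 = 1324 ≡ 11.
  α_i^2 mod 13 = [9, 12, 3, 1, 4].
  S_2 = Σ v_i α_i^2 r_i = 7·9·4 + 8·12·6 + 4·3·1 + 10·1·5 + 10·4·2 = 970 ≡ 8.
  S = (7, 11, 8) ≠ 0, so r is not a codeword (an error is present).
Step 3: locate the error. For a single error e at position i, S_ℓ = v_i·e·α_i^ℓ, so α_err = S_1/S_0.
  S_0^{−1} = 7^{−1} = 2 (mod 13), so α_err = 11·2 = 22 ≡ 9 = α_3. Error position i = 3.
  Consistency check: S_2/S_1 = 8·6 = 48 ≡ 9 = α_err ✓ (single-error assumption holds).
Step 4: error magnitude e = S_0/v_3 = S_0·∏_{j≠3}(α_3 − α_j) = 7·10 = 70 ≡ 5 (mod 13).
Step 5: correct position 3: c_3 = r_3 − e = 1 − 5 ≡ 9 (mod 13). Hence c = [4, 6, 9, 5, 2].
  Check: interpolating c through the α_i gives m(x) = 8 + 3·x (degree < 2) with m(α_i) = c_i for every i, so c is indeed a codeword.


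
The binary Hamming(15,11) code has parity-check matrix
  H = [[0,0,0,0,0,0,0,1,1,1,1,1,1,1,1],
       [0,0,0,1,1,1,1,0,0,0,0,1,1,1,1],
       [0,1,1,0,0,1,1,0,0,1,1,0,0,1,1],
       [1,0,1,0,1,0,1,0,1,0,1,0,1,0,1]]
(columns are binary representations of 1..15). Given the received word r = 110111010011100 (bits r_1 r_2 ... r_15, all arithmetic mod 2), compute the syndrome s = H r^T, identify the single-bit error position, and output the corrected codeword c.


s = (0, 1, 1, 0)^T, error position = 6, corrected codeword c = 110110010011100

Compute s = H r^T mod 2 one row at a time:
  s_1 = 1 + 0 + 0 + 1 + 1 + 1 + 0 + 0 = 4 ≡ 0 (mod 2).
  s_2 = 1 + 1 + 1 + 0 + 1 + 1 + 0 + 0 = 5 ≡ 1 (mod 2).
  s_3 = 1 + 0 + 1 + 0 + 0 + 1 + 0 + 0 = 3 ≡ 1 (mod 2).
  s_4 = 1 + 0 + 1 + 0 + 0 + 1 + 1 + 0 = 4 ≡ 0 (mod 2).
s = (0, 1, 1, 0)^T — this equals column 6 of H (binary 0110), so error is at position 6.
Correct: flip bit 6 of r = 110111010011100 to get c = 110110010011100.


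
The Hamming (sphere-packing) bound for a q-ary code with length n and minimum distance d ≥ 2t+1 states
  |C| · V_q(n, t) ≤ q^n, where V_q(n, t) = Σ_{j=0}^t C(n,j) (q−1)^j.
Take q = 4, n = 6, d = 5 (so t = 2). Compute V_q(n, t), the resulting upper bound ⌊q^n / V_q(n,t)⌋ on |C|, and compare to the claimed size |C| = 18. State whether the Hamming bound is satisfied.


V_q(n, t) = 154, q^n = 4096, Hamming bound = 26, |C| = 18 ≤ bound (satisfied).

Step 1: Compute V_q(n, t) = Σ_{j=0}^2 C(n, j) (q−1)^j.
  j = 0: C(6,0)·(3)^0 = 1·1 = 1.
  j = 1: C(6,1)·(3)^1 = 6·3 = 18.
  j = 2: C(6,2)·(3)^2 = 15·9 = 135.
  V_q(n, t) = 1 + 18 + 135 = 154.
Step 2: q^n = 4^6 = 4096.
Step 3: Hamming bound ⌊q^n / V_q(n,t)⌋ = ⌊4096/154⌋ = 26.
Step 4: Compare |C| = 18 to 26: satisfied.
The claimed |C| lies below the Hamming bound.


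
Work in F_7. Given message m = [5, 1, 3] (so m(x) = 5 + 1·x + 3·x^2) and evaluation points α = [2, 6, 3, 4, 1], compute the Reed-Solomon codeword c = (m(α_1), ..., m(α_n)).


c = [5, 0, 0, 1, 2]

Message polynomial: m(x) = 5 + 1·x + 3·x^2 (mod 7).
For each evaluation point α_i, compute m(α_i) mod 7:
  α_1 = 2: Horner steps 3 → 0 → 5, so m(2) = 5.
  α_2 = 6: Horner steps 3 → 5 → 0, so m(6) = 0.
  α_3 = 3: Horner steps 3 → 3 → 0, so m(3) = 0.
  α_4 = 4: Horner steps 3 → 6 → 1, so m(4) = 1.
  α_5 = 1: Horner steps 3 → 4 → 2, so m(1) = 2.
Codeword c = [5, 0, 0, 1, 2] ∈ F_7^5.


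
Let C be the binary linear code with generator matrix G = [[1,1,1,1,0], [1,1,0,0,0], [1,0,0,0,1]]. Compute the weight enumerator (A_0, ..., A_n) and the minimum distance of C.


Weight distribution: A_0 = 1, A_2 = 4, A_4 = 3. Minimum distance d = 2.

Enumerate all 2^3 = 8 messages m ∈ F_2^3.
For each, compute codeword c = mG in F_2^5, then tally its weight.
  m = 000 → c = 00000, weight = 0.
  m = 100 → c = 11110, weight = 4.
  m = 010 → c = 11000, weight = 2.
  m = 110 → c = 00110, weight = 2.
  m = 001 → c = 10001, weight = 2.
  m = 101 → c = 01111, weight = 4.
  m = 011 → c = 01001, weight = 2.
  m = 111 → c = 10111, weight = 4.
Tally weights:
  weight 0: 1 codewords.
  weight 2: 4 codewords.
  weight 4: 3 codewords.
Minimum distance d = smallest w > 0 with A_w > 0 = 2.
Sanity: Σ A_w = 8 = 2^3 = 8 ✓.


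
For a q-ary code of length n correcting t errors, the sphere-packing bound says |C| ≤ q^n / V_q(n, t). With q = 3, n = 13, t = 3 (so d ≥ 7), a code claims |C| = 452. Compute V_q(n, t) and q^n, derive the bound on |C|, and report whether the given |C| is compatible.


V_q(n, t) = 2627, q^n = 1594323, Hamming bound = 606, |C| = 452 ≤ bound (satisfied).

Step 1: Compute V_q(n, t) = Σ_{j=0}^3 C(n, j) (q−1)^j.
  j = 0: C(13,0)·(2)^0 = 1·1 = 1.
  j = 1: C(13,1)·(2)^1 = 13·2 = 26.
  j = 2: C(13,2)·(2)^2 = 78·4 = 312.
  j = 3: C(13,3)·(2)^3 = 286·8 = 2288.
  V_q(n, t) = 1 + 26 + 312 + 2288 = 2627.
Step 2: q^n = 3^13 = 1594323.
Step 3: Hamming bound ⌊q^n / V_q(n,t)⌋ = ⌊1594323/2627⌋ = 606.
Step 4: Compare |C| = 452 to 606: satisfied.
The claimed |C| lies below the Hamming bound.


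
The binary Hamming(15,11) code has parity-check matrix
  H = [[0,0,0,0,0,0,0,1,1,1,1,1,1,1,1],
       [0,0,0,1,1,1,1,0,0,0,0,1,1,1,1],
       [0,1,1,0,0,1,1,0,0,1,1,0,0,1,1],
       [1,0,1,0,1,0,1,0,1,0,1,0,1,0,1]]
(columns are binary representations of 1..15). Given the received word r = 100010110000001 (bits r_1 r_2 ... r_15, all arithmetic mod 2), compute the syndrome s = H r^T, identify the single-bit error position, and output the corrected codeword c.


s = (0, 1, 0, 0)^T, error position = 4, corrected codeword c = 100110110000001

Compute s = H r^T mod 2 one row at a time:
  s_1 = 1 + 0 + 0 + 0 + 0 + 0 + 0 + 1 = 2 ≡ 0 (mod 2).
  s_2 = 0 + 1 + 0 + 1 + 0 + 0 + 0 + 1 = 3 ≡ 1 (mod 2).
  s_3 = 0 + 0 + 0 + 1 + 0 + 0 + 0 + 1 = 2 ≡ 0 (mod 2).
  s_4 = 1 + 0 + 1 + 1 + 0 + 0 + 0 + 1 = 4 ≡ 0 (mod 2).
s = (0, 1, 0, 0)^T — this equals column 4 of H (binary 0100), so error is at position 4.
Correct: flip bit 4 of r = 100010110000001 to get c = 100110110000001.


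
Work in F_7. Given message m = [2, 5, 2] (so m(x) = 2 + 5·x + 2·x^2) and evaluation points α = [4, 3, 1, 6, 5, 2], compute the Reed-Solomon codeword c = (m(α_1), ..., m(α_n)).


c = [5, 0, 2, 6, 0, 6]

Message polynomial: m(x) = 2 + 5·x + 2·x^2 (mod 7).
For each evaluation point α_i, compute m(α_i) mod 7:
  α_1 = 4: Horner steps 2 → 6 → 5, so m(4) = 5.
  α_2 = 3: Horner steps 2 → 4 → 0, so m(3) = 0.
  α_3 = 1: Horner steps 2 → 0 → 2, so m(1) = 2.
  α_4 = 6: Horner steps 2 → 3 → 6, so m(6) = 6.
  α_5 = 5: Horner steps 2 → 1 → 0, so m(5) = 0.
  α_6 = 2: Horner steps 2 → 2 → 6, so m(2) = 6.
Codeword c = [5, 0, 2, 6, 0, 6] ∈ F_7^6.


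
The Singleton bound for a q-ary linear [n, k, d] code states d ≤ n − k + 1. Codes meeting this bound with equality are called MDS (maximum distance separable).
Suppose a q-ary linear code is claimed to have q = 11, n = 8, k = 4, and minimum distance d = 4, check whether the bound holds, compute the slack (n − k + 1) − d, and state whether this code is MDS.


Singleton RHS = n − k + 1 = 5, slack = 1, bound satisfied, not MDS.

Singleton bound: d ≤ n − k + 1.
Here n = 8, k = 4, so n − k + 1 = 5.
Given d = 4, check d ≤ 5: YES.
Slack = (n − k + 1) − d = 1.
The code is NOT MDS (slack = 1 > 0).
Description: the claimed parameters are [8, 4, 4]_11; such a code would be non-MDS.


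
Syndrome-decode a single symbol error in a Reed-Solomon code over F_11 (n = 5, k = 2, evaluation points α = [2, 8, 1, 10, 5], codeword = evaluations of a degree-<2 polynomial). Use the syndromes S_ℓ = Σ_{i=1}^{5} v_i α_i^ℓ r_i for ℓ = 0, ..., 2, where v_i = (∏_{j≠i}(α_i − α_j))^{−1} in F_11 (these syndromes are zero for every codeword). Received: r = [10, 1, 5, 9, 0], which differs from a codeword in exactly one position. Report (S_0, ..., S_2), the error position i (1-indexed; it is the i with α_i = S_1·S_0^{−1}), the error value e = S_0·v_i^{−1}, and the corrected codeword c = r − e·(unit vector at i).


S = (1, 1, 1), error at position 3, error magnitude e = 10, c = [10, 1, 6, 9, 0].

Step 1: column multipliers v_i = (∏_{j≠i}(α_i − α_j))^{−1} mod 11.
  i = 1 (α = 2): (2−8)(2−1)(2−10)(2−5) = (−6)·1·(−8)·(−3) = −144 ≡ 10, so v_1 = 10^{−1} = 10 (mod 11).
  i = 2 (α = 8): (8−2)(8−1)(8−10)(8−5) = 6·7·(−2)·3 = −252 ≡ 1, so v_2 = 1^{−1} = 1 (mod 11).
  i = 3 (α = 1): (1−2)(1−8)(1−10)(1−5) = (−1)·(−7)·(−9)·(−4) = 252 ≡ 10, so v_3 = 10^{−1} = 10 (mod 11).
  i = 4 (α = 10): (10−2)(10−8)(10−1)(10−5) = 8·2·9·5 = 720 ≡ 5, so v_4 = 5^{−1} = 9 (mod 11).
  i = 5 (α = 5): (5−2)(5−8)(5−1)(5−10) = 3·(−3)·4·(−5) = 180 ≡ 4, so v_5 = 4^{−1} = 3 (mod 11).
  v = [10, 1, 10, 9, 3].
Step 2: syndromes of r = [10, 1, 5, 9, 0] (all sums mod 11).
  S_0 = Σ v_i r_i = 10·10 + 1·1 + 10·5 + 9·9 + 3·0 = 232 ≡ 1.
  S_1 = Σ v_i α_i r_i = 10·2·10 + 1·8·1 + 10·1·5 + 9·10·9 + 3·5·0 = 1068 ≡ 1.
  α_i^2 mod 11 = [4, 9, 1, 1, 3].
  S_2 = Σ v_i α_i^2 r_i = 10·4·10 + 1·9·1 + 10·1·5 + 9·1·9 + 3·3·0 = 540 ≡ 1.
  S = (1, 1, 1) ≠ 0, so r is not a codeword (an error is present).
Step 3: locate the error. For a single error e at position i, S_ℓ = v_i·e·α_i^ℓ, so α_err = S_1/S_0.
  S_0^{−1} = 1^{−1} = 1 (mod 11), so α_err = 1·1 = 1 ≡ 1 = α_3. Error position i = 3.
  Consistency check: S_2/S_1 = 1·1 = 1 ≡ 1 = α_err ✓ (single-error assumption holds).
Step 4: error magnitude e = S_0/v_3 = S_0·∏_{j≠3}(α_3 − α_j) = 1·10 = 10 ≡ 10 (mod 11).
Step 5: correct position 3: c_3 = r_3 − e = 5 − 10 ≡ 6 (mod 11). Hence c = [10, 1, 6, 9, 0].
  Check: interpolating c through the α_i gives m(x) = 2 + 4·x (degree < 2) with m(α_i) = c_i for every i, so c is indeed a codeword.


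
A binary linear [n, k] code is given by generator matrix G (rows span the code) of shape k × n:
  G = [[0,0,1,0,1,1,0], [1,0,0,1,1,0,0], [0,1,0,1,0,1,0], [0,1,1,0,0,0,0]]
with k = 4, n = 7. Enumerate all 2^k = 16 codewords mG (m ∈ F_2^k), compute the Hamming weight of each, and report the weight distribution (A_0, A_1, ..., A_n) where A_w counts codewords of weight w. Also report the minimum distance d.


Weight distribution: A_0 = 1, A_1 = 1, A_2 = 2, A_3 = 6, A_4 = 5, A_5 = 1. Minimum distance d = 1.

Enumerate all 2^4 = 16 messages m ∈ F_2^4.
For each, compute codeword c = mG in F_2^7, then tally its weight.
  m = 0000 → c = 0000000, weight = 0.
  m = 1000 → c = 0010110, weight = 3.
  m = 0100 → c = 1001100, weight = 3.
  m = 1100 → c = 1011010, weight = 4.
  m = 0010 → c = 0101010, weight = 3.
  m = 1010 → c = 0111100, weight = 4.
  m = 0110 → c = 1100110, weight = 4.
  m = 1110 → c = 1110000, weight = 3.
  m = 0001 → c = 0110000, weight = 2.
  m = 1001 → c = 0100110, weight = 3.
  m = 0101 → c = 1111100, weight = 5.
  m = 1101 → c = 1101010, weight = 4.
  m = 0011 → c = 0011010, weight = 3.
  m = 1011 → c = 0001100, weight = 2.
  m = 0111 → c = 1010110, weight = 4.
  m = 1111 → c = 1000000, weight = 1.
Tally weights:
  weight 0: 1 codewords.
  weight 1: 1 codewords.
  weight 2: 2 codewords.
  weight 3: 6 codewords.
  weight 4: 5 codewords.
  weight 5: 1 codewords.
Minimum distance d = smallest w > 0 with A_w > 0 = 1.
Sanity: Σ A_w = 16 = 2^4 = 16 ✓.


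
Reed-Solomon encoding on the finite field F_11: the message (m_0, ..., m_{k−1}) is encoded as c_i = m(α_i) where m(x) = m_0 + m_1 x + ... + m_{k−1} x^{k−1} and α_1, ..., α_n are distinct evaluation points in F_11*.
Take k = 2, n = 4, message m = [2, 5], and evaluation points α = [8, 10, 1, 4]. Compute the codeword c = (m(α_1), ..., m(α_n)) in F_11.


c = [9, 8, 7, 0]

Message polynomial: m(x) = 2 + 5·x (mod 11).
For each evaluation point α_i, compute m(α_i) mod 11:
  α_1 = 8: Horner steps 5 → 9, so m(8) = 9.
  α_2 = 10: Horner steps 5 → 8, so m(10) = 8.
  α_3 = 1: Horner steps 5 → 7, so m(1) = 7.
  α_4 = 4: Horner steps 5 → 0, so m(4) = 0.
Codeword c = [9, 8, 7, 0] ∈ F_11^4.


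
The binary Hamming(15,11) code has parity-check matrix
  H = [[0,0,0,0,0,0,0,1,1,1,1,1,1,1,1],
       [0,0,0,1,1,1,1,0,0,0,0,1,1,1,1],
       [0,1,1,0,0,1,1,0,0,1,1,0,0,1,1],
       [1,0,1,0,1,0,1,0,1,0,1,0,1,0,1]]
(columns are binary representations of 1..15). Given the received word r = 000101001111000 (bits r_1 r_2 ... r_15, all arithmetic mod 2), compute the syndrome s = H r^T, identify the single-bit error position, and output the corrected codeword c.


s = (0, 1, 1, 0)^T, error position = 6, corrected codeword c = 000100001111000

Compute s = H r^T mod 2 one row at a time:
  s_1 = 0 + 1 + 1 + 1 + 1 + 0 + 0 + 0 = 4 ≡ 0 (mod 2).
  s_2 = 1 + 0 + 1 + 0 + 1 + 0 + 0 + 0 = 3 ≡ 1 (mod 2).
  s_3 = 0 + 0 + 1 + 0 + 1 + 1 + 0 + 0 = 3 ≡ 1 (mod 2).
  s_4 = 0 + 0 + 0 + 0 + 1 + 1 + 0 + 0 = 2 ≡ 0 (mod 2).
s = (0, 1, 1, 0)^T — this equals column 6 of H (binary 0110), so error is at position 6.
Correct: flip bit 6 of r = 000101001111000 to get c = 000100001111000.


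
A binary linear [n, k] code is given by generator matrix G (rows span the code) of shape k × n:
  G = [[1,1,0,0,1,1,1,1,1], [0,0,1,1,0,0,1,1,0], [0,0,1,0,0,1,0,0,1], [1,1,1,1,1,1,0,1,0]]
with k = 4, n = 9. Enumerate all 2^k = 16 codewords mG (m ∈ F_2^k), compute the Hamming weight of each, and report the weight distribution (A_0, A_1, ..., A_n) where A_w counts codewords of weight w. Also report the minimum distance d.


Weight distribution: A_0 = 1, A_2 = 1, A_3 = 3, A_4 = 3, A_5 = 2, A_6 = 3, A_7 = 3. Minimum distance d = 2.

Enumerate all 2^4 = 16 messages m ∈ F_2^4.
For each, compute codeword c = mG in F_2^9, then tally its weight.
  m = 0000 → c = 000000000, weight = 0.
  m = 1000 → c = 110011111, weight = 7.
  m = 0100 → c = 001100110, weight = 4.
  m = 1100 → c = 111111001, weight = 7.
  m = 0010 → c = 001001001, weight = 3.
  m = 1010 → c = 111010110, weight = 6.
  m = 0110 → c = 000101111, weight = 5.
  m = 1110 → c = 110110000, weight = 4.
  m = 0001 → c = 111111010, weight = 7.
  m = 1001 → c = 001100101, weight = 4.
  m = 0101 → c = 110011100, weight = 5.
  m = 1101 → c = 000000011, weight = 2.
  m = 0011 → c = 110110011, weight = 6.
  m = 1011 → c = 000101100, weight = 3.
  m = 0111 → c = 111010101, weight = 6.
  m = 1111 → c = 001001010, weight = 3.
Tally weights:
  weight 0: 1 codewords.
  weight 2: 1 codewords.
  weight 3: 3 codewords.
  weight 4: 3 codewords.
  weight 5: 2 codewords.
  weight 6: 3 codewords.
  weight 7: 3 codewords.
Minimum distance d = smallest w > 0 with A_w > 0 = 2.
Sanity: Σ A_w = 16 = 2^4 = 16 ✓.


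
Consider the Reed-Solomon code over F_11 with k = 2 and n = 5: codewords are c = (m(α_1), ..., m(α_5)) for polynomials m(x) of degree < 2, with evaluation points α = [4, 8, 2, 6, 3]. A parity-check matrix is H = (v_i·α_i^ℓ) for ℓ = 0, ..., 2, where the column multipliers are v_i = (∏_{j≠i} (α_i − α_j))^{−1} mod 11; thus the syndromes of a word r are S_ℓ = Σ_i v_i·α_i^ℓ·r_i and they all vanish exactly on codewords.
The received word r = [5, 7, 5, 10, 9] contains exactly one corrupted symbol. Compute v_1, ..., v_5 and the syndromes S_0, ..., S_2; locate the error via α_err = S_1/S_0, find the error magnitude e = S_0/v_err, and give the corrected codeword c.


S = (5, 9, 3), error at position 1, error magnitude e = 3, c = [2, 7, 5, 10, 9].

Step 1: column multipliers v_i = (∏_{j≠i}(α_i − α_j))^{−1} mod 11.
  i = 1 (α = 4): (4−8)(4−2)(4−6)(4−3) = (−4)·2·(−2)·1 = 16 ≡ 5, so v_1 = 5^{−1} = 9 (mod 11).
  i = 2 (α = 8): (8−4)(8−2)(8−6)(8−3) = 4·6·2·5 = 240 ≡ 9, so v_2 = 9^{−1} = 5 (mod 11).
  i = 3 (α = 2): (2−4)(2−8)(2−6)(2−3) = (−2)·(−6)·(−4)·(−1) = 48 ≡ 4, so v_3 = 4^{−1} = 3 (mod 11).
  i = 4 (α = 6): (6−4)(6−8)(6−2)(6−3) = 2·(−2)·4·3 = −48 ≡ 7, so v_4 = 7^{−1} = 8 (mod 11).
  i = 5 (α = 3): (3−4)(3−8)(3−2)(3−6) = (−1)·(−5)·1·(−3) = −15 ≡ 7, so v_5 = 7^{−1} = 8 (mod 11).
  v = [9, 5, 3, 8, 8].
Step 2: syndromes of r = [5, 7, 5, 10, 9] (all sums mod 11).
  S_0 = Σ v_i r_i = 9·5 + 5·7 + 3·5 + 8·10 + 8·9 = 247 ≡ 5.
  S_1 = Σ v_i α_i r_i = 9·4·5 + 5·8·7 + 3·2·5 + 8·6·10 + 8·3·9 = 1186 ≡ 9.
  α_i^2 mod 11 = [5, 9, 4, 3, 9].
  S_2 = Σ v_i α_i^2 r_i = 9·5·5 + 5·9·7 + 3·4·5 + 8·3·10 + 8·9·9 = 1488 ≡ 3.
  S = (5, 9, 3) ≠ 0, so r is not a codeword (an error is present).
Step 3: locate the error. For a single error e at position i, S_ℓ = v_i·e·α_i^ℓ, so α_err = S_1/S_0.
  S_0^{−1} = 5^{−1} = 9 (mod 11), so α_err = 9·9 = 81 ≡ 4 = α_1. Error position i = 1.
  Consistency check: S_2/S_1 = 3·5 = 15 ≡ 4 = α_err ✓ (single-error assumption holds).
Step 4: error magnitude e = S_0/v_1 = S_0·∏_{j≠1}(α_1 − α_j) = 5·5 = 25 ≡ 3 (mod 11).
Step 5: correct position 1: c_1 = r_1 − e = 5 − 3 ≡ 2 (mod 11). Hence c = [2, 7, 5, 10, 9].
  Check: interpolating c through the α_i gives m(x) = 8 + 4·x (degree < 2) with m(α_i) = c_i for every i, so c is indeed a codeword.


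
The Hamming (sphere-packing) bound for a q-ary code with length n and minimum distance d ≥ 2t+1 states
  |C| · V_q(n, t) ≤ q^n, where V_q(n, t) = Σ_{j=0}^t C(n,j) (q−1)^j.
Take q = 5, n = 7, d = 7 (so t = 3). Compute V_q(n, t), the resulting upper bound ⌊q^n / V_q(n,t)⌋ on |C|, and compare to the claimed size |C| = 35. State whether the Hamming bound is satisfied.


V_q(n, t) = 2605, q^n = 78125, Hamming bound = 29, |C| = 35 > bound (violated).

Step 1: Compute V_q(n, t) = Σ_{j=0}^3 C(n, j) (q−1)^j.
  j = 0: C(7,0)·(4)^0 = 1·1 = 1.
  j = 1: C(7,1)·(4)^1 = 7·4 = 28.
  j = 2: C(7,2)·(4)^2 = 21·16 = 336.
  j = 3: C(7,3)·(4)^3 = 35·64 = 2240.
  V_q(n, t) = 1 + 28 + 336 + 2240 = 2605.
Step 2: q^n = 5^7 = 78125.
Step 3: Hamming bound ⌊q^n / V_q(n,t)⌋ = ⌊78125/2605⌋ = 29.
Step 4: Compare |C| = 35 to 29: violated.
The claimed |C| lies above the Hamming bound, so no 5-ary code of length 7 with d ≥ 7 can have 35 codewords.


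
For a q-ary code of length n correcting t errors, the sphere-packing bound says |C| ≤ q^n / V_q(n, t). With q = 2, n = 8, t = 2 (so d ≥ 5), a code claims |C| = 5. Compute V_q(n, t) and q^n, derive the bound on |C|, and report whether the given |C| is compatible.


V_q(n, t) = 37, q^n = 256, Hamming bound = 6, |C| = 5 ≤ bound (satisfied).

Step 1: Compute V_q(n, t) = Σ_{j=0}^2 C(n, j) (q−1)^j.
  j = 0: C(8,0)·(1)^0 = 1·1 = 1.
  j = 1: C(8,1)·(1)^1 = 8·1 = 8.
  j = 2: C(8,2)·(1)^2 = 28·1 = 28.
  V_q(n, t) = 1 + 8 + 28 = 37.
Step 2: q^n = 2^8 = 256.
Step 3: Hamming bound ⌊q^n / V_q(n,t)⌋ = ⌊256/37⌋ = 6.
Step 4: Compare |C| = 5 to 6: satisfied.
The claimed |C| lies below the Hamming bound.


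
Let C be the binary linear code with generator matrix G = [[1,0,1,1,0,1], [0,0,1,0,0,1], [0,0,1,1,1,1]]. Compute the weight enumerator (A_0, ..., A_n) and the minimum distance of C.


Weight distribution: A_0 = 1, A_2 = 4, A_4 = 3. Minimum distance d = 2.

Enumerate all 2^3 = 8 messages m ∈ F_2^3.
For each, compute codeword c = mG in F_2^6, then tally its weight.
  m = 000 → c = 000000, weight = 0.
  m = 100 → c = 101101, weight = 4.
  m = 010 → c = 001001, weight = 2.
  m = 110 → c = 100100, weight = 2.
  m = 001 → c = 001111, weight = 4.
  m = 101 → c = 100010, weight = 2.
  m = 011 → c = 000110, weight = 2.
  m = 111 → c = 101011, weight = 4.
Tally weights:
  weight 0: 1 codewords.
  weight 2: 4 codewords.
  weight 4: 3 codewords.
Minimum distance d = smallest w > 0 with A_w > 0 = 2.
Sanity: Σ A_w = 8 = 2^3 = 8 ✓.


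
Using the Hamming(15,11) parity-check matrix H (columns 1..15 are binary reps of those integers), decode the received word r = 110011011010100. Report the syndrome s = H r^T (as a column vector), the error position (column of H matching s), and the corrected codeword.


s = (0, 1, 1, 1)^T, error position = 7, corrected codeword c = 110011111010100

Compute s = H r^T mod 2 one row at a time:
  s_1 = 1 + 1 + 0 + 1 + 0 + 1 + 0 + 0 = 4 ≡ 0 (mod 2).
  s_2 = 0 + 1 + 1 + 0 + 0 + 1 + 0 + 0 = 3 ≡ 1 (mod 2).
  s_3 = 1 + 0 + 1 + 0 + 0 + 1 + 0 + 0 = 3 ≡ 1 (mod 2).
  s_4 = 1 + 0 + 1 + 0 + 1 + 1 + 1 + 0 = 5 ≡ 1 (mod 2).
s = (0, 1, 1, 1)^T — this equals column 7 of H (binary 0111), so error is at position 7.
Correct: flip bit 7 of r = 110011011010100 to get c = 110011111010100.


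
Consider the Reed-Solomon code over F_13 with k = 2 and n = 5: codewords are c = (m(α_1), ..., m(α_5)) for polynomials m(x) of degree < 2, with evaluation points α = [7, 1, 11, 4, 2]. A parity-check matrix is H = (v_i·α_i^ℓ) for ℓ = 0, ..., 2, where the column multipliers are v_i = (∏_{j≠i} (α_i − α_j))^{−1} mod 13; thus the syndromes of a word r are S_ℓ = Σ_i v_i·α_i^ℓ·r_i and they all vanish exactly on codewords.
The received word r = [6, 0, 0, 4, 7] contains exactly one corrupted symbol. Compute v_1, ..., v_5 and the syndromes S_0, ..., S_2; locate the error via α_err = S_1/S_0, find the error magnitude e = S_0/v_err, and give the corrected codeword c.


S = (1, 1, 1), error at position 2, error magnitude e = 11, c = [6, 2, 0, 4, 7].

Step 1: column multipliers v_i = (∏_{j≠i}(α_i − α_j))^{−1} mod 13.
  i = 1 (α = 7): (7−1)(7−11)(7−4)(7−2) = 6·(−4)·3·5 = −360 ≡ 4, so v_1 = 4^{−1} = 10 (mod 13).
  i = 2 (α = 1): (1−7)(1−11)(1−4)(1−2) = (−6)·(−10)·(−3)·(−1) = 180 ≡ 11, so v_2 = 11^{−1} = 6 (mod 13).
  i = 3 (α = 11): (11−7)(11−1)(11−4)(11−2) = 4·10·7·9 = 2520 ≡ 11, so v_3 = 11^{−1} = 6 (mod 13).
  i = 4 (α = 4): (4−7)(4−1)(4−11)(4−2) = (−3)·3·(−7)·2 = 126 ≡ 9, so v_4 = 9^{−1} = 3 (mod 13).
  i = 5 (α = 2): (2−7)(2−1)(2−11)(2−4) = (−5)·1·(−9)·(−2) = −90 ≡ 1, so v_5 = 1^{−1} = 1 (mod 13).
  v = [10, 6, 6, 3, 1].
Step 2: syndromes of r = [6, 0, 0, 4, 7] (all sums mod 13).
  S_0 = Σ v_i r_i = 10·6 + 6·0 + 6·0 + 3·4 + 1·7 = 79 ≡ 1.
  S_1 = Σ v_i α_i r_i = 10·7·6 + 6·1·0 + 6·11·0 + 3·4·4 + 1·2·7 = 482 ≡ 1.
  α_i^2 mod 13 = [10, 1, 4, 3, 4].
  S_2 = Σ v_i α_i^2 r_i = 10·10·6 + 6·1·0 + 6·4·0 + 3·3·4 + 1·4·7 = 664 ≡ 1.
  S = (1, 1, 1) ≠ 0, so r is not a codeword (an error is present).
Step 3: locate the error. For a single error e at position i, S_ℓ = v_i·e·α_i^ℓ, so α_err = S_1/S_0.
  S_0^{−1} = 1^{−1} = 1 (mod 13), so α_err = 1·1 = 1 ≡ 1 = α_2. Error position i = 2.
  Consistency check: S_2/S_1 = 1·1 = 1 ≡ 1 = α_err ✓ (single-error assumption holds).
Step 4: error magnitude e = S_0/v_2 = S_0·∏_{j≠2}(α_2 − α_j) = 1·11 = 11 ≡ 11 (mod 13).
Step 5: correct position 2: c_2 = r_2 − e = 0 − 11 ≡ 2 (mod 13). Hence c = [6, 2, 0, 4, 7].
  Check: interpolating c through the α_i gives m(x) = 10 + 5·x (degree < 2) with m(α_i) = c_i for every i, so c is indeed a codeword.


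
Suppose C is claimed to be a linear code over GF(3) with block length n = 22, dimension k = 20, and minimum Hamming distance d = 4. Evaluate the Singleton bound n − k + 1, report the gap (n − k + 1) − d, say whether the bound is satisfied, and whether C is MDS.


Singleton RHS = n − k + 1 = 3, slack = -1, bound violated (no such code; not MDS).

Singleton bound: d ≤ n − k + 1.
Here n = 22, k = 20, so n − k + 1 = 3.
Given d = 4, check d ≤ 3: NO.
Slack = (n − k + 1) − d = -1.
The slack is negative: d = 4 exceeds n − k + 1 = 3 by 1, so the Singleton bound is violated and no linear [22, 20, 4]_3 code can exist. In particular it is not MDS (MDS requires d = n − k + 1 exactly).
Description: the claimed parameters are [22, 20, 4]_3; such a code would be impossible (violates the Singleton bound).


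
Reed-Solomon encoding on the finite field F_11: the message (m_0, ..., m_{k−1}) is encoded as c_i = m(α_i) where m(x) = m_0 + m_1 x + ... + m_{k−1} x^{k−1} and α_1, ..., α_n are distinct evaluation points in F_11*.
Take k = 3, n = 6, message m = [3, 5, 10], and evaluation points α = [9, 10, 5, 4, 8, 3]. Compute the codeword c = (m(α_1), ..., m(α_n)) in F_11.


c = [0, 8, 3, 7, 1, 9]

Message polynomial: m(x) = 3 + 5·x + 10·x^2 (mod 11).
For each evaluation point α_i, compute m(α_i) mod 11:
  α_1 = 9: Horner steps 10 → 7 → 0, so m(9) = 0.
  α_2 = 10: Horner steps 10 → 6 → 8, so m(10) = 8.
  α_3 = 5: Horner steps 10 → 0 → 3, so m(5) = 3.
  α_4 = 4: Horner steps 10 → 1 → 7, so m(4) = 7.
  α_5 = 8: Horner steps 10 → 8 → 1, so m(8) = 1.
  α_6 = 3: Horner steps 10 → 2 → 9, so m(3) = 9.
Codeword c = [0, 8, 3, 7, 1, 9] ∈ F_11^6.
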